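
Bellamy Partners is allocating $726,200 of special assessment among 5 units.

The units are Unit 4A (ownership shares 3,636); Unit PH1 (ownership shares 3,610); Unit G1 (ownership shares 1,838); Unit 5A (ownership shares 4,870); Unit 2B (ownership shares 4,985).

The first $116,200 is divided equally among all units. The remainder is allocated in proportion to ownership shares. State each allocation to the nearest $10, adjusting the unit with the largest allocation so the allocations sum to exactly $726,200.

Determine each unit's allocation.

Unit 4A: $140,350; Unit PH1: $139,510; Unit G1: $82,440; Unit 5A: $180,100; Unit 2B: $183,800

$116,200 shared equally gives $23,240 per unit.
Remainder $610,000 by ownership shares (total 18,939): Unit 4A 117,110.72 → $117,110; Unit PH1 116,273.30 → $116,270; Unit G1 59,199.54 → $59,200; Unit 5A 156,856.22 → $156,860; Unit 2B 160,560.22 → $160,560.
Totals: Unit 4A $23,240 + $117,110 = $140,350; Unit PH1 $23,240 + $116,270 = $139,510; Unit G1 $23,240 + $59,200 = $82,440; Unit 5A $23,240 + $156,860 = $180,100; Unit 2B $23,240 + $160,560 = $183,800.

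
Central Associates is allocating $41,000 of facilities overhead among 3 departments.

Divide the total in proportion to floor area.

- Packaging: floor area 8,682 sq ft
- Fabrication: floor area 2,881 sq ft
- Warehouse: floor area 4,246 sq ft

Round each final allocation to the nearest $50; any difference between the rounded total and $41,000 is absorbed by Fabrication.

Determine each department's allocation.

Floor area total: 15,809.
Proportional shares: Packaging 8,682/15,809 × $41,000 = 22,516.41; Fabrication 2,881/15,809 × $41,000 = 7,471.76; Warehouse 4,246/15,809 × $41,000 = 11,011.83.
Rounded to nearest $50: Packaging $22,500; Fabrication $7,450; Warehouse $11,000. Sum = $40,950.
Difference $41,000 − $40,950 = +$50 applied to Fabrication: Fabrication becomes $7,500.

Packaging: $22,500 | Fabrication: $7,500 | Warehouse: $11,000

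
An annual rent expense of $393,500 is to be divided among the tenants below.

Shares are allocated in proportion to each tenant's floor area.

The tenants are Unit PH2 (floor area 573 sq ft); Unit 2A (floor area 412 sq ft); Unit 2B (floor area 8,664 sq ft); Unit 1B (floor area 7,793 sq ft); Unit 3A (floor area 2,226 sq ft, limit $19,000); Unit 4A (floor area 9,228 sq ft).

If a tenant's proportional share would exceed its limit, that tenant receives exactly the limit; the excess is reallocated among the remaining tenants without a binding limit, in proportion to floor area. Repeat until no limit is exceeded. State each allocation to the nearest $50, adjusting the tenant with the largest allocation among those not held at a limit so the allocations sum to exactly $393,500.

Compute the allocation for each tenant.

Combined floor area = 28,896.
Pro-rata shares before constraints: Unit PH2 7,803.00; Unit 2A 5,610.53; Unit 2B 117,984.63; Unit 1B 106,123.53; Unit 3A 30,313.23; Unit 4A 125,665.07.
Held at cap: Unit 3A ($19,000); balance $374,500 reallocated over remaining floor area 26,670.
Remaining shares: Unit PH2 8,046.06 → $8,050; Unit 2A 5,785.30 → $5,800; Unit 2B 121,659.84 → $121,650; Unit 1B 109,429.27 → $109,450; Unit 4A 129,579.53 → $129,600.
Rounding difference −$50 applied to Unit 4A → $129,550.

Unit PH2: $8,050 | Unit 2A: $5,800 | Unit 2B: $121,650 | Unit 1B: $109,450 | Unit 3A: $19,000 | Unit 4A: $129,550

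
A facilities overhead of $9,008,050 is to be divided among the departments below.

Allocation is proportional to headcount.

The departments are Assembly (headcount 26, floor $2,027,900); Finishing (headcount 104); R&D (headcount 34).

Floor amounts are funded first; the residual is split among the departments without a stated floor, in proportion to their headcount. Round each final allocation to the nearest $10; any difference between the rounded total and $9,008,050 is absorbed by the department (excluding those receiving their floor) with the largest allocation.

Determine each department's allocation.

Minimums first: Assembly $2,027,900. Balance $6,980,150.
Balance split over remaining headcount 138: Finishing 5,260,402.90 → $5,260,400; R&D 1,719,747.10 → $1,719,750.

Assembly: $2,027,900 | Finishing: $5,260,400 | R&D: $1,719,750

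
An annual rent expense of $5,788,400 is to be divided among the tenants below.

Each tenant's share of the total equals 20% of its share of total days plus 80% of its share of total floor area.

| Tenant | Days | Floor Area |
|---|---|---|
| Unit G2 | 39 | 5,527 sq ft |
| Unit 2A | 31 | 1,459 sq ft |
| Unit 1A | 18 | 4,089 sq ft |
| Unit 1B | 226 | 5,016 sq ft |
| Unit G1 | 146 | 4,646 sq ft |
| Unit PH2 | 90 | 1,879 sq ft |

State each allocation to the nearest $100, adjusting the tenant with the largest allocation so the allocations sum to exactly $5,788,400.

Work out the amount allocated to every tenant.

Unit G2: $1,213,800 | Unit 2A: $364,000 | Unit 1A: $875,100 | Unit 1B: $1,502,700 | Unit G1: $1,258,600 | Unit PH2: $574,200

Totals — days 550, floor area 22,616.
Combined weights (20% days + 80% floor area): Unit G2 0.2097; Unit 2A 0.0629; Unit 1A 0.1512; Unit 1B 0.2596; Unit G1 0.2174; Unit PH2 0.0992.
Proportional shares: Unit G2 1,213,766.26; Unit 2A 363,987.37; Unit 1A 875,127.45; Unit 1B 1,502,748.08; Unit G1 1,258,599.23; Unit PH2 574,171.61.
At nearest $100: Unit G2 $1,213,800; Unit 2A $364,000; Unit 1A $875,100; Unit 1B $1,502,700; Unit G1 $1,258,600; Unit PH2 $574,200. Sum = $5,788,400.
Rounded total matches; no reconciliation needed.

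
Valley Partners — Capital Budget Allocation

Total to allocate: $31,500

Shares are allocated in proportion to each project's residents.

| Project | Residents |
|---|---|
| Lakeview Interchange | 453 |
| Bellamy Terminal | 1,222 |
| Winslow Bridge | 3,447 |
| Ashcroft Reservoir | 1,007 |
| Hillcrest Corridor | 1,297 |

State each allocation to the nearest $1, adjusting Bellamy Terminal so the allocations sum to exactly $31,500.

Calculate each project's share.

Total residents = 7,426.
Pro-rata amounts: Lakeview Interchange 453/7,426 × $31,500 = 1,921.56; Bellamy Terminal 1,222/7,426 × $31,500 = 5,183.54; Winslow Bridge 3,447/7,426 × $31,500 = 14,621.67; Ashcroft Reservoir 1,007/7,426 × $31,500 = 4,271.55; Hillcrest Corridor 1,297/7,426 × $31,500 = 5,501.68.
After rounding ($1): Lakeview Interchange $1,922; Bellamy Terminal $5,184; Winslow Bridge $14,622; Ashcroft Reservoir $4,272; Hillcrest Corridor $5,502. Sum = $31,502.
Difference $31,500 − $31,502 = −$2 applied to Bellamy Terminal: Bellamy Terminal becomes $5,182.

Lakeview Interchange: $1,922 · Bellamy Terminal: $5,182 · Winslow Bridge: $14,622 · Ashcroft Reservoir: $4,272 · Hillcrest Corridor: $5,502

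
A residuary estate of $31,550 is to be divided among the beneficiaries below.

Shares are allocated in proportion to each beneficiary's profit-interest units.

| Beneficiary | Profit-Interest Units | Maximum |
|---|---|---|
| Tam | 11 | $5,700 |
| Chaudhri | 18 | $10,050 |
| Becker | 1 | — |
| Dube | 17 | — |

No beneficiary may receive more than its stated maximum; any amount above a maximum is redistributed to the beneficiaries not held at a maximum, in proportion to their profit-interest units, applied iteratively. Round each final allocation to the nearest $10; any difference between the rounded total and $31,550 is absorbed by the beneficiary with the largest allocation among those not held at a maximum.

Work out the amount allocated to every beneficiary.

Profit-interest units total: 47.
Proportional shares (ignoring caps): Tam 7,384.04; Chaudhri 12,082.98; Becker 671.28; Dube 11,411.70.
Cap binds for Tam ($5,700), Chaudhri ($10,050); balance $15,800 reallocated over remaining profit-interest units 18.
Shares after redistribution: Becker 877.78 → $880; Dube 14,922.22 → $14,920.

Tam: $5,700 | Chaudhri: $10,050 | Becker: $880 | Dube: $14,920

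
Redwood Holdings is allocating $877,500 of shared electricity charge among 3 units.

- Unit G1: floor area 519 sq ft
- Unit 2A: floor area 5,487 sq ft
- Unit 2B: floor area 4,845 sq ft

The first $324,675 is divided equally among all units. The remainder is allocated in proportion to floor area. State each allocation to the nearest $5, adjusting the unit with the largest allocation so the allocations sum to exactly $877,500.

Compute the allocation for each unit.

Equal tier: $324,675 ÷ 3 = $108,225 apiece.
Remainder $552,825 by floor area (total 10,851): Unit G1 26,441.45 → $26,440; Unit 2A 279,545.74 → $279,545; Unit 2B 246,837.81 → $246,840.
Totals: Unit G1 $108,225 + $26,440 = $134,665; Unit 2A $108,225 + $279,545 = $387,770; Unit 2B $108,225 + $246,840 = $355,065.

Unit G1: $134,665 · Unit 2A: $387,770 · Unit 2B: $355,065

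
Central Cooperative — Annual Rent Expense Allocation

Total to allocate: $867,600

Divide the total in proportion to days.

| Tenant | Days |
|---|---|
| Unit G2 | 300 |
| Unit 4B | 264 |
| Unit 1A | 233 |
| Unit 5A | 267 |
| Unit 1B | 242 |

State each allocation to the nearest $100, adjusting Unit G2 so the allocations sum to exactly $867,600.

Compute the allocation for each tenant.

Total days = 1,306.
Proportional shares: Unit G2 300/1,306 × $867,600 = 199,295.56; Unit 4B 264/1,306 × $867,600 = 175,380.09; Unit 1A 233/1,306 × $867,600 = 154,786.22; Unit 5A 267/1,306 × $867,600 = 177,373.05; Unit 1B 242/1,306 × $867,600 = 160,765.08.
After rounding ($100): Unit G2 $199,300; Unit 4B $175,400; Unit 1A $154,800; Unit 5A $177,400; Unit 1B $160,800. Sum = $867,700.
Difference $867,600 − $867,700 = −$100 applied to Unit G2: Unit G2 becomes $199,200.

Unit G2: $199,200 · Unit 4B: $175,400 · Unit 1A: $154,800 · Unit 5A: $177,400 · Unit 1B: $160,800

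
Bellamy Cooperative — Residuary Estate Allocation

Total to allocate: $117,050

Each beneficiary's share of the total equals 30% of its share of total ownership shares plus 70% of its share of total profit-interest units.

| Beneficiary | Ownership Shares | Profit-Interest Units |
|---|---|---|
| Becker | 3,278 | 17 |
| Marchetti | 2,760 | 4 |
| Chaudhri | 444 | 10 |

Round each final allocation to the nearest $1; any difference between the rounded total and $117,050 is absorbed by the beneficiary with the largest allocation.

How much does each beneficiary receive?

Ownership shares total 6,482; profit-interest units total 31.
Blended shares (30% ownership shares + 70% profit-interest units): Becker 0.5356; Marchetti 0.2181; Chaudhri 0.2464.
Proportional shares: Becker 62,690.04; Marchetti 25,524.03; Chaudhri 28,835.93.
At nearest $1: Becker $62,690; Marchetti $25,524; Chaudhri $28,836. Sum = $117,050.
Sum already equals the total — no adjustment.

Becker: $62,690; Marchetti: $25,524; Chaudhri: $28,836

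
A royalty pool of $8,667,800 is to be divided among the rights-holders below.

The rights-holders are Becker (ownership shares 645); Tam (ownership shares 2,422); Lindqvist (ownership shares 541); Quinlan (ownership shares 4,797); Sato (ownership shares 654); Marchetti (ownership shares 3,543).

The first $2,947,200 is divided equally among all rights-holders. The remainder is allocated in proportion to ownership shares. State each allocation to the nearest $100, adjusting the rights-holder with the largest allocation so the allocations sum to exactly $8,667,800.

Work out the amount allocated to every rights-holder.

Becker: $784,000; Tam: $1,590,700; Lindqvist: $736,800; Quinlan: $2,668,700; Sato: $788,100; Marchetti: $2,099,500

Equal tier: $2,947,200 ÷ 6 = $491,200 apiece.
Remainder $5,720,600 by ownership shares (total 12,602): Becker 292,793.76 → $292,800; Tam 1,099,451.93 → $1,099,500; Lindqvist 245,583.61 → $245,600; Quinlan 2,177,568.50 → $2,177,600; Sato 296,879.26 → $296,900; Marchetti 1,608,322.95 → $1,608,300.
Rounding difference −$100 on remainder applied to Quinlan.
Totals: Becker $491,200 + $292,800 = $784,000; Tam $491,200 + $1,099,500 = $1,590,700; Lindqvist $491,200 + $245,600 = $736,800; Quinlan $491,200 + $2,177,500 = $2,668,700; Sato $491,200 + $296,900 = $788,100; Marchetti $491,200 + $1,608,300 = $2,099,500.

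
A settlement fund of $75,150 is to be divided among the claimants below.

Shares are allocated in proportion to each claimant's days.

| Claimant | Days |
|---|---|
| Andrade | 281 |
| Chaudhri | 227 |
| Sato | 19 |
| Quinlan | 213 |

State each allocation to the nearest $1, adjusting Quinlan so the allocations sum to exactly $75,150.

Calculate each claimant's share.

Andrade: $28,537; Chaudhri: $23,053; Sato: $1,930; Quinlan: $21,630

Days total: 740.
Pro-rata amounts: Andrade 281/740 × $75,150 = 28,536.69; Chaudhri 227/740 × $75,150 = 23,052.77; Sato 19/740 × $75,150 = 1,929.53; Quinlan 213/740 × $75,150 = 21,631.01.
Rounded to nearest $1: Andrade $28,537; Chaudhri $23,053; Sato $1,930; Quinlan $21,631. Sum = $75,151.
Difference $75,150 − $75,151 = −$1 applied to Quinlan: Quinlan becomes $21,630.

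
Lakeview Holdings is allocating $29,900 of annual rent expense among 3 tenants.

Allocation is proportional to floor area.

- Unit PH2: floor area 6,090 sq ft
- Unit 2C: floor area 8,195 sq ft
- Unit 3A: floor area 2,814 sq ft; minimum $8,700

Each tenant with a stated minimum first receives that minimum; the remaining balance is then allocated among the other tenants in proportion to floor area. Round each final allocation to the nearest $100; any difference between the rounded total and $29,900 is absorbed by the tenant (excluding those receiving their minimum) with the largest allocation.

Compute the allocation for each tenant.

Unit PH2: $9,000 · Unit 2C: $12,200 · Unit 3A: $8,700

Minimums first: Unit 3A $8,700. Remaining pool $21,200.
Remaining pool split over remaining floor area 14,285: Unit PH2 9,038.01 → $9,000; Unit 2C 12,161.99 → $12,200.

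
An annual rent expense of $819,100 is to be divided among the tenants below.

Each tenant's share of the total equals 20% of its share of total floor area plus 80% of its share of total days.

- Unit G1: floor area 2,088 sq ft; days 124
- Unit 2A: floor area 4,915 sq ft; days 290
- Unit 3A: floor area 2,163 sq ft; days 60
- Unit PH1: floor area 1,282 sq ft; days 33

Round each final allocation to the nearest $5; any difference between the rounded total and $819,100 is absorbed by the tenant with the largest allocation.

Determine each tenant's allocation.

Floor area total 10,448; days total 507.
Blended shares (20% floor area + 80% days): Unit G1 0.2356; Unit 2A 0.5517; Unit 3A 0.1361; Unit PH1 0.0766.
Raw shares: Unit G1 193,004.63; Unit 2A 451,880.01; Unit 3A 111,462.81; Unit PH1 62,752.55.
Rounded to nearest $5: Unit G1 $193,005; Unit 2A $451,880; Unit 3A $111,465; Unit PH1 $62,755. Sum = $819,105.
Difference $819,100 − $819,105 = −$5 applied to largest allocation (Unit 2A): Unit 2A becomes $451,875.

Unit G1: $193,005; Unit 2A: $451,875; Unit 3A: $111,465; Unit PH1: $62,755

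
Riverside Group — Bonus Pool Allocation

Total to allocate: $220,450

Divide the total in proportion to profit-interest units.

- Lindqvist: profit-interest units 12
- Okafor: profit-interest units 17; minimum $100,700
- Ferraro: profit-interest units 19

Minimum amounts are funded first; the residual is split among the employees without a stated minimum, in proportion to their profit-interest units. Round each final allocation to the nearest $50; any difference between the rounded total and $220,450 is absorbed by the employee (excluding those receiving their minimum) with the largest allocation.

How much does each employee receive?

Fund the minimums — Okafor $100,700. Remaining pool $119,750.
Remaining pool split over remaining profit-interest units 31: Lindqvist 46,354.84 → $46,350; Ferraro 73,395.16 → $73,400.

Lindqvist: $46,350 · Okafor: $100,700 · Ferraro: $73,400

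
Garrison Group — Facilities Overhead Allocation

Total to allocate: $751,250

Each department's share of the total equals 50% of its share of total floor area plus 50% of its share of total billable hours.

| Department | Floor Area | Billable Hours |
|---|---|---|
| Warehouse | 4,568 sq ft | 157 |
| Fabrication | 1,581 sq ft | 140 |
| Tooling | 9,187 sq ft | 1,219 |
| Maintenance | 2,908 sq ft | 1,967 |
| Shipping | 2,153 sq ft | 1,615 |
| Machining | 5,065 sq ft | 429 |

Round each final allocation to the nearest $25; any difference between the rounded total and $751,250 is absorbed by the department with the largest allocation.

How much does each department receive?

Warehouse: $78,050; Fabrication: $32,850; Tooling: $218,375; Maintenance: $176,575; Shipping: $141,525; Machining: $103,875

Totals — floor area 25,462, billable hours 5,527.
Combined weights (50% floor area + 50% billable hours): Warehouse 0.1039; Fabrication 0.0437; Tooling 0.2907; Maintenance 0.2350; Shipping 0.1884; Machining 0.1383.
Pro-rata amounts: Warehouse 78,058.86; Fabrication 32,838.16; Tooling 218,375.54; Maintenance 176,580.82; Shipping 141,520.21; Machining 103,876.41.
At nearest $25: Warehouse $78,050; Fabrication $32,850; Tooling $218,375; Maintenance $176,575; Shipping $141,525; Machining $103,875. Sum = $751,250.
Rounded total matches; no reconciliation needed.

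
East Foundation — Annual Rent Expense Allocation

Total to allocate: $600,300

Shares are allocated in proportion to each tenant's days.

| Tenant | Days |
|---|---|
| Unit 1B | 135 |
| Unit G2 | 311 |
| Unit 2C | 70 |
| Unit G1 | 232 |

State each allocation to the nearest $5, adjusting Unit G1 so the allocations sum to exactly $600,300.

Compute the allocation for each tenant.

Unit 1B: $108,345; Unit G2: $249,590; Unit 2C: $56,180; Unit G1: $186,185

Sum of days: 748.
Proportional shares: Unit 1B 135/748 × $600,300 = 108,342.91; Unit G2 311/748 × $600,300 = 249,589.97; Unit 2C 70/748 × $600,300 = 56,177.81; Unit G1 232/748 × $600,300 = 186,189.30.
At nearest $5: Unit 1B $108,345; Unit G2 $249,590; Unit 2C $56,180; Unit G1 $186,190. Sum = $600,305.
Difference $600,300 − $600,305 = −$5 applied to Unit G1: Unit G1 becomes $186,185.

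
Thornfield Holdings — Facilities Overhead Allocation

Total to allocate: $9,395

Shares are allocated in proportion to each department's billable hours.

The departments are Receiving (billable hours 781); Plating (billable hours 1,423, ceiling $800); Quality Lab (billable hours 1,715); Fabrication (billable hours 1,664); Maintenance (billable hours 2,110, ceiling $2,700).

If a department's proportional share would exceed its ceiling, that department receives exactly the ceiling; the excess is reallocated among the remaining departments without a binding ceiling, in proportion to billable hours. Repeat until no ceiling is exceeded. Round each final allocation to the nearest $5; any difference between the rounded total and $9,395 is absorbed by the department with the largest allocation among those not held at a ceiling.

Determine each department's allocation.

Receiving: $1,105 | Plating: $800 | Quality Lab: $2,430 | Fabrication: $2,360 | Maintenance: $2,700

Billable hours total: 7,693.
Pro-rata shares before constraints: Receiving 953.79; Plating 1,737.82; Quality Lab 2,094.43; Fabrication 2,032.14; Maintenance 2,576.82.
Capped: Plating ($800); balance $8,595 reallocated over remaining billable hours 6,270.
Capped: Maintenance ($2,700); balance $5,895 reallocated over remaining billable hours 4,160.
Shares after redistribution: Receiving 1,106.73 → $1,105; Quality Lab 2,430.27 → $2,430; Fabrication 2,358.00 → $2,360.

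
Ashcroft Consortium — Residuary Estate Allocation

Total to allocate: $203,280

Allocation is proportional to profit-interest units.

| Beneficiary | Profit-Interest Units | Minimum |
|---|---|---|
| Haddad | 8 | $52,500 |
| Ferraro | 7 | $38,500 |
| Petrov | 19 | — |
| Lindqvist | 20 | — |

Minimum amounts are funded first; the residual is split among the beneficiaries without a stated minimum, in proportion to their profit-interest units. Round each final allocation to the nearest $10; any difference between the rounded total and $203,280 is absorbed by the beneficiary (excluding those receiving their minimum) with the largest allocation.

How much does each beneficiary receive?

Haddad: $52,500 · Ferraro: $38,500 · Petrov: $54,700 · Lindqvist: $57,580

Fund the minimums — Haddad $52,500; Ferraro $38,500. Balance $112,280.
Balance split over remaining profit-interest units 39: Petrov 54,700.51 → $54,700; Lindqvist 57,579.49 → $57,580.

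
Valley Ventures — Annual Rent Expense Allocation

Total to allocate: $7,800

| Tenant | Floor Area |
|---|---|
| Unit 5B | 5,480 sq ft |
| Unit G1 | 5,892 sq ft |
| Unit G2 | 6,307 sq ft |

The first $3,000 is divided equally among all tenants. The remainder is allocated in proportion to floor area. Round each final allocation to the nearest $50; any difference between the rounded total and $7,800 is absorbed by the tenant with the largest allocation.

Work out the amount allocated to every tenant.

Equal tier: $3,000 ÷ 3 = $1,000 apiece.
Remainder $4,800 by floor area (total 17,679): Unit 5B 1,487.87 → $1,500; Unit G1 1,599.73 → $1,600; Unit G2 1,712.40 → $1,700.
Totals: Unit 5B $1,000 + $1,500 = $2,500; Unit G1 $1,000 + $1,600 = $2,600; Unit G2 $1,000 + $1,700 = $2,700.

Unit 5B: $2,500 | Unit G1: $2,600 | Unit G2: $2,700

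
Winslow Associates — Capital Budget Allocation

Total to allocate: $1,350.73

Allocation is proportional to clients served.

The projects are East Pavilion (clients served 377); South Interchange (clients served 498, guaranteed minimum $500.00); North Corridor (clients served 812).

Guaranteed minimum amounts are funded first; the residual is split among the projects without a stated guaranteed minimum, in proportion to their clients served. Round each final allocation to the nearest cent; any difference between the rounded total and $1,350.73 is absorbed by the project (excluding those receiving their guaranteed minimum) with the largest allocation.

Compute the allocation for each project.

East Pavilion: $269.74 · South Interchange: $500.00 · North Corridor: $580.99

Fund the minimums — South Interchange $500.00. Balance $850.73.
Balance split over remaining clients served 1,189: East Pavilion 269.7437 → $269.74; North Corridor 580.9863 → $580.99.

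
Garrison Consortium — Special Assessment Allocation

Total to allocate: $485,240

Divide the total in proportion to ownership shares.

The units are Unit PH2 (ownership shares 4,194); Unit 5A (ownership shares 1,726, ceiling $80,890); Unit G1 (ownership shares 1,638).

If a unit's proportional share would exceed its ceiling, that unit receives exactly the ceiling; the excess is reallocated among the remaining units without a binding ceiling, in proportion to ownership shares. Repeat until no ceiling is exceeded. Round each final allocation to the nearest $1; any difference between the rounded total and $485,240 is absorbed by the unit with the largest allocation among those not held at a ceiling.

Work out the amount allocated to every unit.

Unit PH2: $290,783 · Unit 5A: $80,890 · Unit G1: $113,567

Total ownership shares = 7,558.
Unconstrained shares: Unit PH2 269,263.90; Unit 5A 110,812.95; Unit G1 105,163.15.
Cap binds for Unit 5A ($80,890); residual $404,350 reallocated over remaining ownership shares 5,832.
Shares after redistribution: Unit PH2 290,782.56 → $290,783; Unit G1 113,567.44 → $113,567.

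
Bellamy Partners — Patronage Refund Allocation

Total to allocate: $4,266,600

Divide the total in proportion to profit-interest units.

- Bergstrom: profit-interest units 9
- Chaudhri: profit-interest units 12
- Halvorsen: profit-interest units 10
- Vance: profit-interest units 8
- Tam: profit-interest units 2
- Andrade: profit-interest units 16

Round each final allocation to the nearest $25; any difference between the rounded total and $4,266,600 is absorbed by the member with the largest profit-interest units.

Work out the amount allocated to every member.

Total profit-interest units = 9 + 12 + 10 + 8 + 2 + 16 = 57.
Pro-rata amounts: Bergstrom 673,673.68; Chaudhri 898,231.58; Halvorsen 748,526.32; Vance 598,821.05; Tam 149,705.26; Andrade 1,197,642.11.
At nearest $25: Bergstrom $673,675; Chaudhri $898,225; Halvorsen $748,525; Vance $598,825; Tam $149,700; Andrade $1,197,650. Sum = $4,266,600.
Rounded total matches; no reconciliation needed.

Bergstrom: $673,675 · Chaudhri: $898,225 · Halvorsen: $748,525 · Vance: $598,825 · Tam: $149,700 · Andrade: $1,197,650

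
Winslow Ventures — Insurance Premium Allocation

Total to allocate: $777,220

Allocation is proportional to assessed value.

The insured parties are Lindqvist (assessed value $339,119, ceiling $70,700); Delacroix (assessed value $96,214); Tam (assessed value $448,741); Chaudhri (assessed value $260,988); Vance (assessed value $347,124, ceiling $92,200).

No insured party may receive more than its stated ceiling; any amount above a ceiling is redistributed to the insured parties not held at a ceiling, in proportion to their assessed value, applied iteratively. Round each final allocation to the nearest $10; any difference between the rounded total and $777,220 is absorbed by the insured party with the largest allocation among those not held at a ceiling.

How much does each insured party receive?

Lindqvist: $70,700 · Delacroix: $73,340 · Tam: $342,050 · Chaudhri: $198,930 · Vance: $92,200

Assessed value total: 1,492,186.
Unconstrained shares: Lindqvist 176,633.52; Delacroix 50,114.02; Tam 233,731.24; Chaudhri 135,938.21; Vance 180,803.01.
Cap binds for Lindqvist ($70,700), Vance ($92,200); residual $614,320 reallocated over remaining assessed value 805,943.
Shares after redistribution: Delacroix 73,337.92 → $73,340; Tam 342,047.23 → $342,050; Chaudhri 198,934.85 → $198,930.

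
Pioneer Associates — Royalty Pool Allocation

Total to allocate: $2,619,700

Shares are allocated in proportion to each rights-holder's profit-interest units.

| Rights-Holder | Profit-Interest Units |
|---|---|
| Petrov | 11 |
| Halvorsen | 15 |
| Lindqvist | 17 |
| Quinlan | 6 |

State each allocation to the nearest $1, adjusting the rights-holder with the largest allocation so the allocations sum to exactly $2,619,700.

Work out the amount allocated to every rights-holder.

Profit-interest units total: 49.
Proportional shares: Petrov 11/49 × $2,619,700 = 588,095.92; Halvorsen 15/49 × $2,619,700 = 801,948.98; Lindqvist 17/49 × $2,619,700 = 908,875.51; Quinlan 6/49 × $2,619,700 = 320,779.59.
Rounded to nearest $1: Petrov $588,096; Halvorsen $801,949; Lindqvist $908,876; Quinlan $320,780. Sum = $2,619,701.
Difference $2,619,700 − $2,619,701 = −$1 applied to largest allocation (Lindqvist): Lindqvist becomes $908,875.

Petrov: $588,096; Halvorsen: $801,949; Lindqvist: $908,875; Quinlan: $320,780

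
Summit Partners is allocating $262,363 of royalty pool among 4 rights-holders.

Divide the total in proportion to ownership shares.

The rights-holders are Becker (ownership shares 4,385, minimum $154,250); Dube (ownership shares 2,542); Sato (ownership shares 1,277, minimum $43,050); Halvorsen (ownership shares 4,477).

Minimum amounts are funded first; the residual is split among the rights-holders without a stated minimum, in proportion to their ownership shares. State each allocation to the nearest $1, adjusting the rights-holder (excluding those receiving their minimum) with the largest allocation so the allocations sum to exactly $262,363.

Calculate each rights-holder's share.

Becker: $154,250 · Dube: $23,563 · Sato: $43,050 · Halvorsen: $41,500

Minimums first: Becker $154,250; Sato $43,050. Remaining pool $65,063.
Remaining pool split over remaining ownership shares 7,019: Dube 23,563.21 → $23,563; Halvorsen 41,499.79 → $41,500.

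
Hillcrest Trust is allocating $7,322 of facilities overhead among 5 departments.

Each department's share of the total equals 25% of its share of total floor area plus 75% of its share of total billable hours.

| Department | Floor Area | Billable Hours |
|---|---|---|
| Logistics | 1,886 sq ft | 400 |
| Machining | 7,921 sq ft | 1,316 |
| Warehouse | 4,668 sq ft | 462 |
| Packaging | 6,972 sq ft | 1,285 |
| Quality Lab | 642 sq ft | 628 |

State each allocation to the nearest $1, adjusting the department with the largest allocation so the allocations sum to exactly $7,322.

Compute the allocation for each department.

Logistics: $693 | Machining: $2,423 | Warehouse: $1,007 | Packaging: $2,303 | Quality Lab: $896

Floor area total 22,089; billable hours total 4,091.
Combined weights (25% floor area + 75% billable hours): Logistics 0.0947; Machining 0.3309; Warehouse 0.1375; Packaging 0.3145; Quality Lab 0.1224.
Proportional shares: Logistics 693.23; Machining 2,422.92; Warehouse 1,006.99; Packaging 2,302.67; Quality Lab 896.19.
At nearest $1: Logistics $693; Machining $2,423; Warehouse $1,007; Packaging $2,303; Quality Lab $896. Sum = $7,322.
Sum already equals the total — no adjustment.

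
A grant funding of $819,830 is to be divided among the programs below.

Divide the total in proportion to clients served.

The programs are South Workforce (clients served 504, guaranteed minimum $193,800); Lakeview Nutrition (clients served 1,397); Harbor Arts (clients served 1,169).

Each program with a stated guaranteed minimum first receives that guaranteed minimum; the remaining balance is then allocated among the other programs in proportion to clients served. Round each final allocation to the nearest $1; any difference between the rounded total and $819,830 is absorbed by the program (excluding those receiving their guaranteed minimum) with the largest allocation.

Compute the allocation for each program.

South Workforce: $193,800 | Lakeview Nutrition: $340,828 | Harbor Arts: $285,202

Guaranteed amounts: South Workforce $193,800. Residual $626,030.
Residual split over remaining clients served 2,566: Lakeview Nutrition 340,827.71 → $340,828; Harbor Arts 285,202.29 → $285,202.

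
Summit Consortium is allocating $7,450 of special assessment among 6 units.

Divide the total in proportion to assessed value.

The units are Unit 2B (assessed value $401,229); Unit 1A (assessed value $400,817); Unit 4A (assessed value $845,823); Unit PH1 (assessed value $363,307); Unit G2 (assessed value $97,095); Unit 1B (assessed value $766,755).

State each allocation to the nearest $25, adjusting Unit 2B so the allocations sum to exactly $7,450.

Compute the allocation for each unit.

Unit 2B: $1,025 | Unit 1A: $1,050 | Unit 4A: $2,200 | Unit PH1: $950 | Unit G2: $250 | Unit 1B: $1,975

Assessed value total: 2,875,026.
Unrounded shares: Unit 2B 401,229/2,875,026 × $7,450 = 1,039.70; Unit 1A 400,817/2,875,026 × $7,450 = 1,038.63; Unit 4A 845,823/2,875,026 × $7,450 = 2,191.76; Unit PH1 363,307/2,875,026 × $7,450 = 941.43; Unit G2 97,095/2,875,026 × $7,450 = 251.60; Unit 1B 766,755/2,875,026 × $7,450 = 1,986.88.
At nearest $25: Unit 2B $1,050; Unit 1A $1,050; Unit 4A $2,200; Unit PH1 $950; Unit G2 $250; Unit 1B $1,975. Sum = $7,475.
Difference $7,450 − $7,475 = −$25 applied to Unit 2B: Unit 2B becomes $1,025.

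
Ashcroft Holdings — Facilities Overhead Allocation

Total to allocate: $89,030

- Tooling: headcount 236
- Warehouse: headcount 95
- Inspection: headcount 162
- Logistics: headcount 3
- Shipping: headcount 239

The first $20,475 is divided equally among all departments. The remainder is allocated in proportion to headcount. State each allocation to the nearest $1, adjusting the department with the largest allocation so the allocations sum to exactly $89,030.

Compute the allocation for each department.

Equal tier: $20,475 ÷ 5 = $4,095 apiece.
Remainder $68,555 by headcount (total 735): Tooling 22,012.22 → $22,012; Warehouse 8,860.85 → $8,861; Inspection 15,110.08 → $15,110; Logistics 279.82 → $280; Shipping 22,292.03 → $22,292.
Totals: Tooling $4,095 + $22,012 = $26,107; Warehouse $4,095 + $8,861 = $12,956; Inspection $4,095 + $15,110 = $19,205; Logistics $4,095 + $280 = $4,375; Shipping $4,095 + $22,292 = $26,387.

Tooling: $26,107; Warehouse: $12,956; Inspection: $19,205; Logistics: $4,375; Shipping: $26,387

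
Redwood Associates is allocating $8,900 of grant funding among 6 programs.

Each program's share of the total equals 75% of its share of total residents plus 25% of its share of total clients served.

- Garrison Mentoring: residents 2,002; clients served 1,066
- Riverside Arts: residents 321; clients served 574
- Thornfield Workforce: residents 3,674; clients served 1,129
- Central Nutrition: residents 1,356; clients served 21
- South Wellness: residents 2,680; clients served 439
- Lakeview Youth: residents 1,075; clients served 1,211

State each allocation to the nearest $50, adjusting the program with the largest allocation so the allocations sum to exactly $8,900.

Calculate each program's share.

Garrison Mentoring: $1,750 · Riverside Arts: $500 · Thornfield Workforce: $2,700 · Central Nutrition: $850 · South Wellness: $1,850 · Lakeview Youth: $1,250

Residents total 11,108; clients served total 4,440.
Composite weights (75% residents + 25% clients served): Garrison Mentoring 0.1952; Riverside Arts 0.0540; Thornfield Workforce 0.3116; Central Nutrition 0.0927; South Wellness 0.2057; Lakeview Youth 0.1408.
Pro-rata amounts: Garrison Mentoring 1,737.24; Riverside Arts 480.54; Thornfield Workforce 2,773.55; Central Nutrition 825.37; South Wellness 1,830.46; Lakeview Youth 1,252.85.
At nearest $50: Garrison Mentoring $1,750; Riverside Arts $500; Thornfield Workforce $2,750; Central Nutrition $850; South Wellness $1,850; Lakeview Youth $1,250. Sum = $8,950.
Difference $8,900 − $8,950 = −$50 applied to largest allocation (Thornfield Workforce): Thornfield Workforce becomes $2,700.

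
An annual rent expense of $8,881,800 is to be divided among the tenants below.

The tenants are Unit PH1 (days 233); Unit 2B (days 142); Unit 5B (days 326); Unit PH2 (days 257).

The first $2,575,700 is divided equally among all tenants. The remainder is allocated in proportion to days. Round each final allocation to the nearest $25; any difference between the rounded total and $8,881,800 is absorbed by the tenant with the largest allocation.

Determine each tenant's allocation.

Equal tier: $2,575,700 ÷ 4 = $643,925 apiece.
Remainder $6,306,100 by days (total 958): Unit PH1 1,533,738.31 → $1,533,750; Unit 2B 934,724.63 → $934,725; Unit 5B 2,145,917.12 → $2,145,925; Unit PH2 1,691,719.94 → $1,691,725.
Rounding difference −$25 on remainder applied to Unit 5B.
Totals: Unit PH1 $643,925 + $1,533,750 = $2,177,675; Unit 2B $643,925 + $934,725 = $1,578,650; Unit 5B $643,925 + $2,145,900 = $2,789,825; Unit PH2 $643,925 + $1,691,725 = $2,335,650.

Unit PH1: $2,177,675 | Unit 2B: $1,578,650 | Unit 5B: $2,789,825 | Unit PH2: $2,335,650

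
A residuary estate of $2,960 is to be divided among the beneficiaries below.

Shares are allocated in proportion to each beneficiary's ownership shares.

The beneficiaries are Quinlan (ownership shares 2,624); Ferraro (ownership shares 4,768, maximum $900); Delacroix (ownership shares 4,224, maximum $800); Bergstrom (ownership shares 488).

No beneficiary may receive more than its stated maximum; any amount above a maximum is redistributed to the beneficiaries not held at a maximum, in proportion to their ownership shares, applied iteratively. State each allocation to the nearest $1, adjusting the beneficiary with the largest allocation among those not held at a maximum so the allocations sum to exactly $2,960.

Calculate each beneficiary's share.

Quinlan: $1,062; Ferraro: $900; Delacroix: $800; Bergstrom: $198

Total ownership shares = 12,104.
Proportional shares (ignoring caps): Quinlan 641.69; Ferraro 1,166.00; Delacroix 1,032.97; Bergstrom 119.34.
Held at cap: Ferraro ($900), Delacroix ($800); balance $1,260 reallocated over remaining ownership shares 3,112.
Redistributed shares: Quinlan 1,062.42 → $1,062; Bergstrom 197.58 → $198.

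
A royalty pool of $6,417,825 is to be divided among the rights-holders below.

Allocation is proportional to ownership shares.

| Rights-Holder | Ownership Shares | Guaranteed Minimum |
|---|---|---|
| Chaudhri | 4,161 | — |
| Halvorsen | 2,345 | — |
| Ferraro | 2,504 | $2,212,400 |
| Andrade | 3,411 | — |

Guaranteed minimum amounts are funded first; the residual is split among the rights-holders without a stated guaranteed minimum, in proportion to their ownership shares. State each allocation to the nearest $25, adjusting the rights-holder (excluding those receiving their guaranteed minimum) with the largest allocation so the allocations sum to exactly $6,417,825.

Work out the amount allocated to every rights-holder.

Guaranteed amounts: Ferraro $2,212,400. Balance $4,205,425.
Balance split over remaining ownership shares 9,917: Chaudhri 1,764,522.88 → $1,764,525; Halvorsen 994,425.90 → $994,425; Andrade 1,446,476.22 → $1,446,475.

Chaudhri: $1,764,525 · Halvorsen: $994,425 · Ferraro: $2,212,400 · Andrade: $1,446,475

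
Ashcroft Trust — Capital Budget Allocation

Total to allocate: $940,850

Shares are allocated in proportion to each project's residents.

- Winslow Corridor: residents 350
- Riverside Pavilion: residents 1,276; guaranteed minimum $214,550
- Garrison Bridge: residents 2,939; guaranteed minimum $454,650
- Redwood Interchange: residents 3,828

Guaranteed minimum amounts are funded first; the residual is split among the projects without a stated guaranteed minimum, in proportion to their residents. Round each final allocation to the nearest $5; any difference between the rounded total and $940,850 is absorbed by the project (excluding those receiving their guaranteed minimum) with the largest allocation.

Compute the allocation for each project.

Guaranteed amounts: Riverside Pavilion $214,550; Garrison Bridge $454,650. Balance $271,650.
Balance split over remaining residents 4,178: Winslow Corridor 22,756.70 → $22,755; Redwood Interchange 248,893.30 → $248,895.

Winslow Corridor: $22,755 · Riverside Pavilion: $214,550 · Garrison Bridge: $454,650 · Redwood Interchange: $248,895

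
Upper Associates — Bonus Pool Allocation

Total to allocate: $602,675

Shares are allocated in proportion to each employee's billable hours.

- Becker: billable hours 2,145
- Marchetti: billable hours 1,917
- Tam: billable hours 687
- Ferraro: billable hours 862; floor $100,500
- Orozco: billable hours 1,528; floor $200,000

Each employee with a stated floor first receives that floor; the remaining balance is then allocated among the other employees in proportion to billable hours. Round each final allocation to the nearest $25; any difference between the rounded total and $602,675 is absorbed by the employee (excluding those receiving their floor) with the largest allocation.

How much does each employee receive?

Becker: $136,475 | Marchetti: $121,975 | Tam: $43,725 | Ferraro: $100,500 | Orozco: $200,000

Minimums first: Ferraro $100,500; Orozco $200,000. Balance $302,175.
Balance split over remaining billable hours 4,749: Becker 136,484.60 → $136,475; Marchetti 121,977.15 → $121,975; Tam 43,713.25 → $43,725.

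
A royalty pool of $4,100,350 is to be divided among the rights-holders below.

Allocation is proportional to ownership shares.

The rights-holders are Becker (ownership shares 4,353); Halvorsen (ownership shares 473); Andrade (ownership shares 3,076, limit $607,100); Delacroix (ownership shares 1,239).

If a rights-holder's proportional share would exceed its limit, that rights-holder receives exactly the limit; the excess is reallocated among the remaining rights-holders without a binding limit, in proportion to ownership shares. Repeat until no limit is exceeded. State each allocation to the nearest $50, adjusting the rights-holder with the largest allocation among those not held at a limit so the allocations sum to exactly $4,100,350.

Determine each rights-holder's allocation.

Becker: $2,507,150; Halvorsen: $272,450; Andrade: $607,100; Delacroix: $713,650

Combined ownership shares = 9,141.
Unconstrained shares: Becker 1,952,611.70; Halvorsen 212,172.14; Andrade 1,379,791.77; Delacroix 555,774.38.
Cap binds for Andrade ($607,100); residual $3,493,250 reallocated over remaining ownership shares 6,065.
Remaining shares: Becker 2,507,191.63 → $2,507,200; Halvorsen 272,433.18 → $272,450; Delacroix 713,625.19 → $713,650.
Rounding difference −$50 applied to Becker → $2,507,150.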